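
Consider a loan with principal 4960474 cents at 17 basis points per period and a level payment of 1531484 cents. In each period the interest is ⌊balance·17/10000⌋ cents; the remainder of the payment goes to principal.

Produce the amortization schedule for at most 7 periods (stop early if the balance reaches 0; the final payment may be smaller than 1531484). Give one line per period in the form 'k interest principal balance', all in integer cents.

1. interest=⌊4960474·17/10000⌋=8432; principal=1531484-8432=1523052; balance=4960474-1523052=3437422
2. interest=⌊3437422·17/10000⌋=5843; principal=1531484-5843=1525641; balance=3437422-1525641=1911781
3. interest=⌊1911781·17/10000⌋=3250; principal=1531484-3250=1528234; balance=1911781-1528234=383547
4. interest=⌊383547·17/10000⌋=652; principal=min(1531484-652,383547)=383547; balance=383547-383547=0

1 8432 1523052 3437422
2 5843 1525641 1911781
3 3250 1528234 383547
4 652 383547 0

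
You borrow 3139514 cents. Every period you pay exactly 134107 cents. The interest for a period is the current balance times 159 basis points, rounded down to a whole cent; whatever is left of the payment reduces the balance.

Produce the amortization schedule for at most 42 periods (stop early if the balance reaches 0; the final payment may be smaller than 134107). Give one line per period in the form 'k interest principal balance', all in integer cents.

1. interest=⌊3139514·159/10000⌋=49918; principal=134107-49918=84189; balance=3139514-84189=3055325
2. interest=⌊3055325·159/10000⌋=48579; principal=134107-48579=85528; balance=3055325-85528=2969797
3. interest=⌊2969797·159/10000⌋=47219; principal=134107-47219=86888; balance=2969797-86888=2882909
4. interest=⌊2882909·159/10000⌋=45838; principal=134107-45838=88269; balance=2882909-88269=2794640
5. interest=⌊2794640·159/10000⌋=44434; principal=134107-44434=89673; balance=2794640-89673=2704967
6. interest=⌊2704967·159/10000⌋=43008; principal=134107-43008=91099; balance=2704967-91099=2613868
7. interest=⌊2613868·159/10000⌋=41560; principal=134107-41560=92547; balance=2613868-92547=2521321
8. interest=⌊2521321·159/10000⌋=40089; principal=134107-40089=94018; balance=2521321-94018=2427303
9. interest=⌊2427303·159/10000⌋=38594; principal=134107-38594=95513; balance=2427303-95513=2331790
10. interest=⌊2331790·159/10000⌋=37075; principal=134107-37075=97032; balance=2331790-97032=2234758
11. interest=⌊2234758·159/10000⌋=35532; principal=134107-35532=98575; balance=2234758-98575=2136183
12. interest=⌊2136183·159/10000⌋=33965; principal=134107-33965=100142; balance=2136183-100142=2036041
13. interest=⌊2036041·159/10000⌋=32373; principal=134107-32373=101734; balance=2036041-101734=1934307
14. interest=⌊1934307·159/10000⌋=30755; principal=134107-30755=103352; balance=1934307-103352=1830955
15. interest=⌊1830955·159/10000⌋=29112; principal=134107-29112=104995; balance=1830955-104995=1725960
16. interest=⌊1725960·159/10000⌋=27442; principal=134107-27442=106665; balance=1725960-106665=1619295
17. interest=⌊1619295·159/10000⌋=25746; principal=134107-25746=108361; balance=1619295-108361=1510934
18. interest=⌊1510934·159/10000⌋=24023; principal=134107-24023=110084; balance=1510934-110084=1400850
19. interest=⌊1400850·159/10000⌋=22273; principal=134107-22273=111834; balance=1400850-111834=1289016
20. interest=⌊1289016·159/10000⌋=20495; principal=134107-20495=113612; balance=1289016-113612=1175404
21. interest=⌊1175404·159/10000⌋=18688; principal=134107-18688=115419; balance=1175404-115419=1059985
22. interest=⌊1059985·159/10000⌋=16853; principal=134107-16853=117254; balance=1059985-117254=942731
23. interest=⌊942731·159/10000⌋=14989; principal=134107-14989=119118; balance=942731-119118=823613
24. interest=⌊823613·159/10000⌋=13095; principal=134107-13095=121012; balance=823613-121012=702601
25. interest=⌊702601·159/10000⌋=11171; principal=134107-11171=122936; balance=702601-122936=579665
26. interest=⌊579665·159/10000⌋=9216; principal=134107-9216=124891; balance=579665-124891=454774
27. interest=⌊454774·159/10000⌋=7230; principal=134107-7230=126877; balance=454774-126877=327897
28. interest=⌊327897·159/10000⌋=5213; principal=134107-5213=128894; balance=327897-128894=199003
29. interest=⌊199003·159/10000⌋=3164; principal=134107-3164=130943; balance=199003-130943=68060
30. interest=⌊68060·159/10000⌋=1082; principal=min(134107-1082,68060)=68060; balance=68060-68060=0

1 49918 84189 3055325
2 48579 85528 2969797
3 47219 86888 2882909
4 45838 88269 2794640
5 44434 89673 2704967
6 43008 91099 2613868
7 41560 92547 2521321
8 40089 94018 2427303
9 38594 95513 2331790
10 37075 97032 2234758
11 35532 98575 2136183
12 33965 100142 2036041
13 32373 101734 1934307
14 30755 103352 1830955
15 29112 104995 1725960
16 27442 106665 1619295
17 25746 108361 1510934
18 24023 110084 1400850
19 22273 111834 1289016
20 20495 113612 1175404
21 18688 115419 1059985
22 16853 117254 942731
23 14989 119118 823613
24 13095 121012 702601
25 11171 122936 579665
26 9216 124891 454774
27 7230 126877 327897
28 5213 128894 199003
29 3164 130943 68060
30 1082 68060 0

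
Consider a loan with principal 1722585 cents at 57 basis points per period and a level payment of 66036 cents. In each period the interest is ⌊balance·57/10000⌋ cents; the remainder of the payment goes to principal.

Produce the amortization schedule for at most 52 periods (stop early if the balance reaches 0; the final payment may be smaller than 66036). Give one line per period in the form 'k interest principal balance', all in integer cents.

1 9818 56218 1666367
2 9498 56538 1609829
3 9176 56860 1552969
4 8851 57185 1495784
5 8525 57511 1438273
6 8198 57838 1380435
7 7868 58168 1322267
8 7536 58500 1263767
9 7203 58833 1204934
10 6868 59168 1145766
11 6530 59506 1086260
12 6191 59845 1026415
13 5850 60186 966229
14 5507 60529 905700
15 5162 60874 844826
16 4815 61221 783605
17 4466 61570 722035
18 4115 61921 660114
19 3762 62274 597840
20 3407 62629 535211
21 3050 62986 472225
22 2691 63345 408880
23 2330 63706 345174
24 1967 64069 281105
25 1602 64434 216671
26 1235 64801 151870
27 865 65171 86699
28 494 65542 21157
29 120 21157 0

1. interest=⌊1722585·57/10000⌋=9818; principal=66036-9818=56218; balance=1722585-56218=1666367
2. interest=⌊1666367·57/10000⌋=9498; principal=66036-9498=56538; balance=1666367-56538=1609829
3. interest=⌊1609829·57/10000⌋=9176; principal=66036-9176=56860; balance=1609829-56860=1552969
4. interest=⌊1552969·57/10000⌋=8851; principal=66036-8851=57185; balance=1552969-57185=1495784
5. interest=⌊1495784·57/10000⌋=8525; principal=66036-8525=57511; balance=1495784-57511=1438273
6. interest=⌊1438273·57/10000⌋=8198; principal=66036-8198=57838; balance=1438273-57838=1380435
7. interest=⌊1380435·57/10000⌋=7868; principal=66036-7868=58168; balance=1380435-58168=1322267
8. interest=⌊1322267·57/10000⌋=7536; principal=66036-7536=58500; balance=1322267-58500=1263767
9. interest=⌊1263767·57/10000⌋=7203; principal=66036-7203=58833; balance=1263767-58833=1204934
10. interest=⌊1204934·57/10000⌋=6868; principal=66036-6868=59168; balance=1204934-59168=1145766
11. interest=⌊1145766·57/10000⌋=6530; principal=66036-6530=59506; balance=1145766-59506=1086260
12. interest=⌊1086260·57/10000⌋=6191; principal=66036-6191=59845; balance=1086260-59845=1026415
13. interest=⌊1026415·57/10000⌋=5850; principal=66036-5850=60186; balance=1026415-60186=966229
14. interest=⌊966229·57/10000⌋=5507; principal=66036-5507=60529; balance=966229-60529=905700
15. interest=⌊905700·57/10000⌋=5162; principal=66036-5162=60874; balance=905700-60874=844826
16. interest=⌊844826·57/10000⌋=4815; principal=66036-4815=61221; balance=844826-61221=783605
17. interest=⌊783605·57/10000⌋=4466; principal=66036-4466=61570; balance=783605-61570=722035
18. interest=⌊722035·57/10000⌋=4115; principal=66036-4115=61921; balance=722035-61921=660114
19. interest=⌊660114·57/10000⌋=3762; principal=66036-3762=62274; balance=660114-62274=597840
20. interest=⌊597840·57/10000⌋=3407; principal=66036-3407=62629; balance=597840-62629=535211
21. interest=⌊535211·57/10000⌋=3050; principal=66036-3050=62986; balance=535211-62986=472225
22. interest=⌊472225·57/10000⌋=2691; principal=66036-2691=63345; balance=472225-63345=408880
23. interest=⌊408880·57/10000⌋=2330; principal=66036-2330=63706; balance=408880-63706=345174
24. interest=⌊345174·57/10000⌋=1967; principal=66036-1967=64069; balance=345174-64069=281105
25. interest=⌊281105·57/10000⌋=1602; principal=66036-1602=64434; balance=281105-64434=216671
26. interest=⌊216671·57/10000⌋=1235; principal=66036-1235=64801; balance=216671-64801=151870
27. interest=⌊151870·57/10000⌋=865; principal=66036-865=65171; balance=151870-65171=86699
28. interest=⌊86699·57/10000⌋=494; principal=66036-494=65542; balance=86699-65542=21157
29. interest=⌊21157·57/10000⌋=120; principal=min(66036-120,21157)=21157; balance=21157-21157=0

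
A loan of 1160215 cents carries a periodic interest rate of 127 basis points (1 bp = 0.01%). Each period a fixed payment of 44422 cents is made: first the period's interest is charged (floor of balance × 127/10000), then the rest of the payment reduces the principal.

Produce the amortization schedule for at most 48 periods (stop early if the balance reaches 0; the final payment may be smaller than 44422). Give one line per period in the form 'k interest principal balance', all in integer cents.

1 14734 29688 1130527
2 14357 30065 1100462
3 13975 30447 1070015
4 13589 30833 1039182
5 13197 31225 1007957
6 12801 31621 976336
7 12399 32023 944313
8 11992 32430 911883
9 11580 32842 879041
10 11163 33259 845782
11 10741 33681 812101
12 10313 34109 777992
13 9880 34542 743450
14 9441 34981 708469
15 8997 35425 673044
16 8547 35875 637169
17 8092 36330 600839
18 7630 36792 564047
19 7163 37259 526788
20 6690 37732 489056
21 6211 38211 450845
22 5725 38697 412148
23 5234 39188 372960
24 4736 39686 333274
25 4232 40190 293084
26 3722 40700 252384
27 3205 41217 211167
28 2681 41741 169426
29 2151 42271 127155
30 1614 42808 84347
31 1071 43351 40996
32 520 40996 0

1. interest=⌊1160215·127/10000⌋=14734; principal=44422-14734=29688; balance=1160215-29688=1130527
2. interest=⌊1130527·127/10000⌋=14357; principal=44422-14357=30065; balance=1130527-30065=1100462
3. interest=⌊1100462·127/10000⌋=13975; principal=44422-13975=30447; balance=1100462-30447=1070015
4. interest=⌊1070015·127/10000⌋=13589; principal=44422-13589=30833; balance=1070015-30833=1039182
5. interest=⌊1039182·127/10000⌋=13197; principal=44422-13197=31225; balance=1039182-31225=1007957
6. interest=⌊1007957·127/10000⌋=12801; principal=44422-12801=31621; balance=1007957-31621=976336
7. interest=⌊976336·127/10000⌋=12399; principal=44422-12399=32023; balance=976336-32023=944313
8. interest=⌊944313·127/10000⌋=11992; principal=44422-11992=32430; balance=944313-32430=911883
9. interest=⌊911883·127/10000⌋=11580; principal=44422-11580=32842; balance=911883-32842=879041
10. interest=⌊879041·127/10000⌋=11163; principal=44422-11163=33259; balance=879041-33259=845782
11. interest=⌊845782·127/10000⌋=10741; principal=44422-10741=33681; balance=845782-33681=812101
12. interest=⌊812101·127/10000⌋=10313; principal=44422-10313=34109; balance=812101-34109=777992
13. interest=⌊777992·127/10000⌋=9880; principal=44422-9880=34542; balance=777992-34542=743450
14. interest=⌊743450·127/10000⌋=9441; principal=44422-9441=34981; balance=743450-34981=708469
15. interest=⌊708469·127/10000⌋=8997; principal=44422-8997=35425; balance=708469-35425=673044
16. interest=⌊673044·127/10000⌋=8547; principal=44422-8547=35875; balance=673044-35875=637169
17. interest=⌊637169·127/10000⌋=8092; principal=44422-8092=36330; balance=637169-36330=600839
18. interest=⌊600839·127/10000⌋=7630; principal=44422-7630=36792; balance=600839-36792=564047
19. interest=⌊564047·127/10000⌋=7163; principal=44422-7163=37259; balance=564047-37259=526788
20. interest=⌊526788·127/10000⌋=6690; principal=44422-6690=37732; balance=526788-37732=489056
21. interest=⌊489056·127/10000⌋=6211; principal=44422-6211=38211; balance=489056-38211=450845
22. interest=⌊450845·127/10000⌋=5725; principal=44422-5725=38697; balance=450845-38697=412148
23. interest=⌊412148·127/10000⌋=5234; principal=44422-5234=39188; balance=412148-39188=372960
24. interest=⌊372960·127/10000⌋=4736; principal=44422-4736=39686; balance=372960-39686=333274
25. interest=⌊333274·127/10000⌋=4232; principal=44422-4232=40190; balance=333274-40190=293084
26. interest=⌊293084·127/10000⌋=3722; principal=44422-3722=40700; balance=293084-40700=252384
27. interest=⌊252384·127/10000⌋=3205; principal=44422-3205=41217; balance=252384-41217=211167
28. interest=⌊211167·127/10000⌋=2681; principal=44422-2681=41741; balance=211167-41741=169426
29. interest=⌊169426·127/10000⌋=2151; principal=44422-2151=42271; balance=169426-42271=127155
30. interest=⌊127155·127/10000⌋=1614; principal=44422-1614=42808; balance=127155-42808=84347
31. interest=⌊84347·127/10000⌋=1071; principal=44422-1071=43351; balance=84347-43351=40996
32. interest=⌊40996·127/10000⌋=520; principal=min(44422-520,40996)=40996; balance=40996-40996=0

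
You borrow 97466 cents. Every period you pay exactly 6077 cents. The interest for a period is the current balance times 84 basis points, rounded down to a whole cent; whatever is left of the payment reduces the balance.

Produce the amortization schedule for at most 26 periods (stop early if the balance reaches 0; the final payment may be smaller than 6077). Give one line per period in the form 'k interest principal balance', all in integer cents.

1. interest=⌊97466·84/10000⌋=818; principal=6077-818=5259; balance=97466-5259=92207
2. interest=⌊92207·84/10000⌋=774; principal=6077-774=5303; balance=92207-5303=86904
3. interest=⌊86904·84/10000⌋=729; principal=6077-729=5348; balance=86904-5348=81556
4. interest=⌊81556·84/10000⌋=685; principal=6077-685=5392; balance=81556-5392=76164
5. interest=⌊76164·84/10000⌋=639; principal=6077-639=5438; balance=76164-5438=70726
6. interest=⌊70726·84/10000⌋=594; principal=6077-594=5483; balance=70726-5483=65243
7. interest=⌊65243·84/10000⌋=548; principal=6077-548=5529; balance=65243-5529=59714
8. interest=⌊59714·84/10000⌋=501; principal=6077-501=5576; balance=59714-5576=54138
9. interest=⌊54138·84/10000⌋=454; principal=6077-454=5623; balance=54138-5623=48515
10. interest=⌊48515·84/10000⌋=407; principal=6077-407=5670; balance=48515-5670=42845
11. interest=⌊42845·84/10000⌋=359; principal=6077-359=5718; balance=42845-5718=37127
12. interest=⌊37127·84/10000⌋=311; principal=6077-311=5766; balance=37127-5766=31361
13. interest=⌊31361·84/10000⌋=263; principal=6077-263=5814; balance=31361-5814=25547
14. interest=⌊25547·84/10000⌋=214; principal=6077-214=5863; balance=25547-5863=19684
15. interest=⌊19684·84/10000⌋=165; principal=6077-165=5912; balance=19684-5912=13772
16. interest=⌊13772·84/10000⌋=115; principal=6077-115=5962; balance=13772-5962=7810
17. interest=⌊7810·84/10000⌋=65; principal=6077-65=6012; balance=7810-6012=1798
18. interest=⌊1798·84/10000⌋=15; principal=min(6077-15,1798)=1798; balance=1798-1798=0

1 818 5259 92207
2 774 5303 86904
3 729 5348 81556
4 685 5392 76164
5 639 5438 70726
6 594 5483 65243
7 548 5529 59714
8 501 5576 54138
9 454 5623 48515
10 407 5670 42845
11 359 5718 37127
12 311 5766 31361
13 263 5814 25547
14 214 5863 19684
15 165 5912 13772
16 115 5962 7810
17 65 6012 1798
18 15 1798 0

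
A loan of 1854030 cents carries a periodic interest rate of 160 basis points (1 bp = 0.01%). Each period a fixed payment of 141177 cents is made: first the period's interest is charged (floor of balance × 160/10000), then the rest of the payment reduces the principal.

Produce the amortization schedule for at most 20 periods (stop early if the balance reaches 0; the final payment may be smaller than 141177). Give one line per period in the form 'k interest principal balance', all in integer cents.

1. interest=⌊1854030·160/10000⌋=29664; principal=141177-29664=111513; balance=1854030-111513=1742517
2. interest=⌊1742517·160/10000⌋=27880; principal=141177-27880=113297; balance=1742517-113297=1629220
3. interest=⌊1629220·160/10000⌋=26067; principal=141177-26067=115110; balance=1629220-115110=1514110
4. interest=⌊1514110·160/10000⌋=24225; principal=141177-24225=116952; balance=1514110-116952=1397158
5. interest=⌊1397158·160/10000⌋=22354; principal=141177-22354=118823; balance=1397158-118823=1278335
6. interest=⌊1278335·160/10000⌋=20453; principal=141177-20453=120724; balance=1278335-120724=1157611
7. interest=⌊1157611·160/10000⌋=18521; principal=141177-18521=122656; balance=1157611-122656=1034955
8. interest=⌊1034955·160/10000⌋=16559; principal=141177-16559=124618; balance=1034955-124618=910337
9. interest=⌊910337·160/10000⌋=14565; principal=141177-14565=126612; balance=910337-126612=783725
10. interest=⌊783725·160/10000⌋=12539; principal=141177-12539=128638; balance=783725-128638=655087
11. interest=⌊655087·160/10000⌋=10481; principal=141177-10481=130696; balance=655087-130696=524391
12. interest=⌊524391·160/10000⌋=8390; principal=141177-8390=132787; balance=524391-132787=391604
13. interest=⌊391604·160/10000⌋=6265; principal=141177-6265=134912; balance=391604-134912=256692
14. interest=⌊256692·160/10000⌋=4107; principal=141177-4107=137070; balance=256692-137070=119622
15. interest=⌊119622·160/10000⌋=1913; principal=min(141177-1913,119622)=119622; balance=119622-119622=0

1 29664 111513 1742517
2 27880 113297 1629220
3 26067 115110 1514110
4 24225 116952 1397158
5 22354 118823 1278335
6 20453 120724 1157611
7 18521 122656 1034955
8 16559 124618 910337
9 14565 126612 783725
10 12539 128638 655087
11 10481 130696 524391
12 8390 132787 391604
13 6265 134912 256692
14 4107 137070 119622
15 1913 119622 0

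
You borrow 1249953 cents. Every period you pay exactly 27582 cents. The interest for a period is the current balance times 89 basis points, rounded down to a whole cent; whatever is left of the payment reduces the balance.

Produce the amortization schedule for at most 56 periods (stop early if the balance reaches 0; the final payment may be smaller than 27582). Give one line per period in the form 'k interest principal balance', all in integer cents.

1 11124 16458 1233495
2 10978 16604 1216891
3 10830 16752 1200139
4 10681 16901 1183238
5 10530 17052 1166186
6 10379 17203 1148983
7 10225 17357 1131626
8 10071 17511 1114115
9 9915 17667 1096448
10 9758 17824 1078624
11 9599 17983 1060641
12 9439 18143 1042498
13 9278 18304 1024194
14 9115 18467 1005727
15 8950 18632 987095
16 8785 18797 968298
17 8617 18965 949333
18 8449 19133 930200
19 8278 19304 910896
20 8106 19476 891420
21 7933 19649 871771
22 7758 19824 851947
23 7582 20000 831947
24 7404 20178 811769
25 7224 20358 791411
26 7043 20539 770872
27 6860 20722 750150
28 6676 20906 729244
29 6490 21092 708152
30 6302 21280 686872
31 6113 21469 665403
32 5922 21660 643743
33 5729 21853 621890
34 5534 22048 599842
35 5338 22244 577598
36 5140 22442 555156
37 4940 22642 532514
38 4739 22843 509671
39 4536 23046 486625
40 4330 23252 463373
41 4124 23458 439915
42 3915 23667 416248
43 3704 23878 392370
44 3492 24090 368280
45 3277 24305 343975
46 3061 24521 319454
47 2843 24739 294715
48 2622 24960 269755
49 2400 25182 244573
50 2176 25406 219167
51 1950 25632 193535
52 1722 25860 167675
53 1492 26090 141585
54 1260 26322 115263
55 1025 26557 88706
56 789 26793 61913

1. interest=⌊1249953·89/10000⌋=11124; principal=27582-11124=16458; balance=1249953-16458=1233495
2. interest=⌊1233495·89/10000⌋=10978; principal=27582-10978=16604; balance=1233495-16604=1216891
3. interest=⌊1216891·89/10000⌋=10830; principal=27582-10830=16752; balance=1216891-16752=1200139
4. interest=⌊1200139·89/10000⌋=10681; principal=27582-10681=16901; balance=1200139-16901=1183238
5. interest=⌊1183238·89/10000⌋=10530; principal=27582-10530=17052; balance=1183238-17052=1166186
6. interest=⌊1166186·89/10000⌋=10379; principal=27582-10379=17203; balance=1166186-17203=1148983
7. interest=⌊1148983·89/10000⌋=10225; principal=27582-10225=17357; balance=1148983-17357=1131626
8. interest=⌊1131626·89/10000⌋=10071; principal=27582-10071=17511; balance=1131626-17511=1114115
9. interest=⌊1114115·89/10000⌋=9915; principal=27582-9915=17667; balance=1114115-17667=1096448
10. interest=⌊1096448·89/10000⌋=9758; principal=27582-9758=17824; balance=1096448-17824=1078624
11. interest=⌊1078624·89/10000⌋=9599; principal=27582-9599=17983; balance=1078624-17983=1060641
12. interest=⌊1060641·89/10000⌋=9439; principal=27582-9439=18143; balance=1060641-18143=1042498
13. interest=⌊1042498·89/10000⌋=9278; principal=27582-9278=18304; balance=1042498-18304=1024194
14. interest=⌊1024194·89/10000⌋=9115; principal=27582-9115=18467; balance=1024194-18467=1005727
15. interest=⌊1005727·89/10000⌋=8950; principal=27582-8950=18632; balance=1005727-18632=987095
16. interest=⌊987095·89/10000⌋=8785; principal=27582-8785=18797; balance=987095-18797=968298
17. interest=⌊968298·89/10000⌋=8617; principal=27582-8617=18965; balance=968298-18965=949333
18. interest=⌊949333·89/10000⌋=8449; principal=27582-8449=19133; balance=949333-19133=930200
19. interest=⌊930200·89/10000⌋=8278; principal=27582-8278=19304; balance=930200-19304=910896
20. interest=⌊910896·89/10000⌋=8106; principal=27582-8106=19476; balance=910896-19476=891420
21. interest=⌊891420·89/10000⌋=7933; principal=27582-7933=19649; balance=891420-19649=871771
22. interest=⌊871771·89/10000⌋=7758; principal=27582-7758=19824; balance=871771-19824=851947
23. interest=⌊851947·89/10000⌋=7582; principal=27582-7582=20000; balance=851947-20000=831947
24. interest=⌊831947·89/10000⌋=7404; principal=27582-7404=20178; balance=831947-20178=811769
25. interest=⌊811769·89/10000⌋=7224; principal=27582-7224=20358; balance=811769-20358=791411
26. interest=⌊791411·89/10000⌋=7043; principal=27582-7043=20539; balance=791411-20539=770872
27. interest=⌊770872·89/10000⌋=6860; principal=27582-6860=20722; balance=770872-20722=750150
28. interest=⌊750150·89/10000⌋=6676; principal=27582-6676=20906; balance=750150-20906=729244
29. interest=⌊729244·89/10000⌋=6490; principal=27582-6490=21092; balance=729244-21092=708152
30. interest=⌊708152·89/10000⌋=6302; principal=27582-6302=21280; balance=708152-21280=686872
31. interest=⌊686872·89/10000⌋=6113; principal=27582-6113=21469; balance=686872-21469=665403
32. interest=⌊665403·89/10000⌋=5922; principal=27582-5922=21660; balance=665403-21660=643743
33. interest=⌊643743·89/10000⌋=5729; principal=27582-5729=21853; balance=643743-21853=621890
34. interest=⌊621890·89/10000⌋=5534; principal=27582-5534=22048; balance=621890-22048=599842
35. interest=⌊599842·89/10000⌋=5338; principal=27582-5338=22244; balance=599842-22244=577598
36. interest=⌊577598·89/10000⌋=5140; principal=27582-5140=22442; balance=577598-22442=555156
37. interest=⌊555156·89/10000⌋=4940; principal=27582-4940=22642; balance=555156-22642=532514
38. interest=⌊532514·89/10000⌋=4739; principal=27582-4739=22843; balance=532514-22843=509671
39. interest=⌊509671·89/10000⌋=4536; principal=27582-4536=23046; balance=509671-23046=486625
40. interest=⌊486625·89/10000⌋=4330; principal=27582-4330=23252; balance=486625-23252=463373
41. interest=⌊463373·89/10000⌋=4124; principal=27582-4124=23458; balance=463373-23458=439915
42. interest=⌊439915·89/10000⌋=3915; principal=27582-3915=23667; balance=439915-23667=416248
43. interest=⌊416248·89/10000⌋=3704; principal=27582-3704=23878; balance=416248-23878=392370
44. interest=⌊392370·89/10000⌋=3492; principal=27582-3492=24090; balance=392370-24090=368280
45. interest=⌊368280·89/10000⌋=3277; principal=27582-3277=24305; balance=368280-24305=343975
46. interest=⌊343975·89/10000⌋=3061; principal=27582-3061=24521; balance=343975-24521=319454
47. interest=⌊319454·89/10000⌋=2843; principal=27582-2843=24739; balance=319454-24739=294715
48. interest=⌊294715·89/10000⌋=2622; principal=27582-2622=24960; balance=294715-24960=269755
49. interest=⌊269755·89/10000⌋=2400; principal=27582-2400=25182; balance=269755-25182=244573
50. interest=⌊244573·89/10000⌋=2176; principal=27582-2176=25406; balance=244573-25406=219167
51. interest=⌊219167·89/10000⌋=1950; principal=27582-1950=25632; balance=219167-25632=193535
52. interest=⌊193535·89/10000⌋=1722; principal=27582-1722=25860; balance=193535-25860=167675
53. interest=⌊167675·89/10000⌋=1492; principal=27582-1492=26090; balance=167675-26090=141585
54. interest=⌊141585·89/10000⌋=1260; principal=27582-1260=26322; balance=141585-26322=115263
55. interest=⌊115263·89/10000⌋=1025; principal=27582-1025=26557; balance=115263-26557=88706
56. interest=⌊88706·89/10000⌋=789; principal=27582-789=26793; balance=88706-26793=61913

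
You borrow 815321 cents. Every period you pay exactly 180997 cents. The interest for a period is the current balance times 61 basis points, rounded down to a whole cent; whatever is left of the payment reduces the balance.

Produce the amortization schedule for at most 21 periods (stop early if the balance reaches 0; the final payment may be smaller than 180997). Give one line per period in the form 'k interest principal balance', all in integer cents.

1. interest=⌊815321·61/10000⌋=4973; principal=180997-4973=176024; balance=815321-176024=639297
2. interest=⌊639297·61/10000⌋=3899; principal=180997-3899=177098; balance=639297-177098=462199
3. interest=⌊462199·61/10000⌋=2819; principal=180997-2819=178178; balance=462199-178178=284021
4. interest=⌊284021·61/10000⌋=1732; principal=180997-1732=179265; balance=284021-179265=104756
5. interest=⌊104756·61/10000⌋=639; principal=min(180997-639,104756)=104756; balance=104756-104756=0

1 4973 176024 639297
2 3899 177098 462199
3 2819 178178 284021
4 1732 179265 104756
5 639 104756 0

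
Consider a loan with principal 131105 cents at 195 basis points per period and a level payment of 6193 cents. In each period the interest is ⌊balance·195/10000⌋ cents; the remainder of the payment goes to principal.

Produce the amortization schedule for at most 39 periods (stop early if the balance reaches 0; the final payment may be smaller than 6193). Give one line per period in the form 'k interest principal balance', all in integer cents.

1. interest=⌊131105·195/10000⌋=2556; principal=6193-2556=3637; balance=131105-3637=127468
2. interest=⌊127468·195/10000⌋=2485; principal=6193-2485=3708; balance=127468-3708=123760
3. interest=⌊123760·195/10000⌋=2413; principal=6193-2413=3780; balance=123760-3780=119980
4. interest=⌊119980·195/10000⌋=2339; principal=6193-2339=3854; balance=119980-3854=116126
5. interest=⌊116126·195/10000⌋=2264; principal=6193-2264=3929; balance=116126-3929=112197
6. interest=⌊112197·195/10000⌋=2187; principal=6193-2187=4006; balance=112197-4006=108191
7. interest=⌊108191·195/10000⌋=2109; principal=6193-2109=4084; balance=108191-4084=104107
8. interest=⌊104107·195/10000⌋=2030; principal=6193-2030=4163; balance=104107-4163=99944
9. interest=⌊99944·195/10000⌋=1948; principal=6193-1948=4245; balance=99944-4245=95699
10. interest=⌊95699·195/10000⌋=1866; principal=6193-1866=4327; balance=95699-4327=91372
11. interest=⌊91372·195/10000⌋=1781; principal=6193-1781=4412; balance=91372-4412=86960
12. interest=⌊86960·195/10000⌋=1695; principal=6193-1695=4498; balance=86960-4498=82462
13. interest=⌊82462·195/10000⌋=1608; principal=6193-1608=4585; balance=82462-4585=77877
14. interest=⌊77877·195/10000⌋=1518; principal=6193-1518=4675; balance=77877-4675=73202
15. interest=⌊73202·195/10000⌋=1427; principal=6193-1427=4766; balance=73202-4766=68436
16. interest=⌊68436·195/10000⌋=1334; principal=6193-1334=4859; balance=68436-4859=63577
17. interest=⌊63577·195/10000⌋=1239; principal=6193-1239=4954; balance=63577-4954=58623
18. interest=⌊58623·195/10000⌋=1143; principal=6193-1143=5050; balance=58623-5050=53573
19. interest=⌊53573·195/10000⌋=1044; principal=6193-1044=5149; balance=53573-5149=48424
20. interest=⌊48424·195/10000⌋=944; principal=6193-944=5249; balance=48424-5249=43175
21. interest=⌊43175·195/10000⌋=841; principal=6193-841=5352; balance=43175-5352=37823
22. interest=⌊37823·195/10000⌋=737; principal=6193-737=5456; balance=37823-5456=32367
23. interest=⌊32367·195/10000⌋=631; principal=6193-631=5562; balance=32367-5562=26805
24. interest=⌊26805·195/10000⌋=522; principal=6193-522=5671; balance=26805-5671=21134
25. interest=⌊21134·195/10000⌋=412; principal=6193-412=5781; balance=21134-5781=15353
26. interest=⌊15353·195/10000⌋=299; principal=6193-299=5894; balance=15353-5894=9459
27. interest=⌊9459·195/10000⌋=184; principal=6193-184=6009; balance=9459-6009=3450
28. interest=⌊3450·195/10000⌋=67; principal=min(6193-67,3450)=3450; balance=3450-3450=0

1 2556 3637 127468
2 2485 3708 123760
3 2413 3780 119980
4 2339 3854 116126
5 2264 3929 112197
6 2187 4006 108191
7 2109 4084 104107
8 2030 4163 99944
9 1948 4245 95699
10 1866 4327 91372
11 1781 4412 86960
12 1695 4498 82462
13 1608 4585 77877
14 1518 4675 73202
15 1427 4766 68436
16 1334 4859 63577
17 1239 4954 58623
18 1143 5050 53573
19 1044 5149 48424
20 944 5249 43175
21 841 5352 37823
22 737 5456 32367
23 631 5562 26805
24 522 5671 21134
25 412 5781 15353
26 299 5894 9459
27 184 6009 3450
28 67 3450 0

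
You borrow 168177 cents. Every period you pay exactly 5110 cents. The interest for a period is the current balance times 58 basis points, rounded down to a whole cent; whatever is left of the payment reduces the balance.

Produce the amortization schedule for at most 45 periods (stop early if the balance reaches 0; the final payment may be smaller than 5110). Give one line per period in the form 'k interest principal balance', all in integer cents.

1 975 4135 164042
2 951 4159 159883
3 927 4183 155700
4 903 4207 151493
5 878 4232 147261
6 854 4256 143005
7 829 4281 138724
8 804 4306 134418
9 779 4331 130087
10 754 4356 125731
11 729 4381 121350
12 703 4407 116943
13 678 4432 112511
14 652 4458 108053
15 626 4484 103569
16 600 4510 99059
17 574 4536 94523
18 548 4562 89961
19 521 4589 85372
20 495 4615 80757
21 468 4642 76115
22 441 4669 71446
23 414 4696 66750
24 387 4723 62027
25 359 4751 57276
26 332 4778 52498
27 304 4806 47692
28 276 4834 42858
29 248 4862 37996
30 220 4890 33106
31 192 4918 28188
32 163 4947 23241
33 134 4976 18265
34 105 5005 13260
35 76 5034 8226
36 47 5063 3163
37 18 3163 0

1. interest=⌊168177·58/10000⌋=975; principal=5110-975=4135; balance=168177-4135=164042
2. interest=⌊164042·58/10000⌋=951; principal=5110-951=4159; balance=164042-4159=159883
3. interest=⌊159883·58/10000⌋=927; principal=5110-927=4183; balance=159883-4183=155700
4. interest=⌊155700·58/10000⌋=903; principal=5110-903=4207; balance=155700-4207=151493
5. interest=⌊151493·58/10000⌋=878; principal=5110-878=4232; balance=151493-4232=147261
6. interest=⌊147261·58/10000⌋=854; principal=5110-854=4256; balance=147261-4256=143005
7. interest=⌊143005·58/10000⌋=829; principal=5110-829=4281; balance=143005-4281=138724
8. interest=⌊138724·58/10000⌋=804; principal=5110-804=4306; balance=138724-4306=134418
9. interest=⌊134418·58/10000⌋=779; principal=5110-779=4331; balance=134418-4331=130087
10. interest=⌊130087·58/10000⌋=754; principal=5110-754=4356; balance=130087-4356=125731
11. interest=⌊125731·58/10000⌋=729; principal=5110-729=4381; balance=125731-4381=121350
12. interest=⌊121350·58/10000⌋=703; principal=5110-703=4407; balance=121350-4407=116943
13. interest=⌊116943·58/10000⌋=678; principal=5110-678=4432; balance=116943-4432=112511
14. interest=⌊112511·58/10000⌋=652; principal=5110-652=4458; balance=112511-4458=108053
15. interest=⌊108053·58/10000⌋=626; principal=5110-626=4484; balance=108053-4484=103569
16. interest=⌊103569·58/10000⌋=600; principal=5110-600=4510; balance=103569-4510=99059
17. interest=⌊99059·58/10000⌋=574; principal=5110-574=4536; balance=99059-4536=94523
18. interest=⌊94523·58/10000⌋=548; principal=5110-548=4562; balance=94523-4562=89961
19. interest=⌊89961·58/10000⌋=521; principal=5110-521=4589; balance=89961-4589=85372
20. interest=⌊85372·58/10000⌋=495; principal=5110-495=4615; balance=85372-4615=80757
21. interest=⌊80757·58/10000⌋=468; principal=5110-468=4642; balance=80757-4642=76115
22. interest=⌊76115·58/10000⌋=441; principal=5110-441=4669; balance=76115-4669=71446
23. interest=⌊71446·58/10000⌋=414; principal=5110-414=4696; balance=71446-4696=66750
24. interest=⌊66750·58/10000⌋=387; principal=5110-387=4723; balance=66750-4723=62027
25. interest=⌊62027·58/10000⌋=359; principal=5110-359=4751; balance=62027-4751=57276
26. interest=⌊57276·58/10000⌋=332; principal=5110-332=4778; balance=57276-4778=52498
27. interest=⌊52498·58/10000⌋=304; principal=5110-304=4806; balance=52498-4806=47692
28. interest=⌊47692·58/10000⌋=276; principal=5110-276=4834; balance=47692-4834=42858
29. interest=⌊42858·58/10000⌋=248; principal=5110-248=4862; balance=42858-4862=37996
30. interest=⌊37996·58/10000⌋=220; principal=5110-220=4890; balance=37996-4890=33106
31. interest=⌊33106·58/10000⌋=192; principal=5110-192=4918; balance=33106-4918=28188
32. interest=⌊28188·58/10000⌋=163; principal=5110-163=4947; balance=28188-4947=23241
33. interest=⌊23241·58/10000⌋=134; principal=5110-134=4976; balance=23241-4976=18265
34. interest=⌊18265·58/10000⌋=105; principal=5110-105=5005; balance=18265-5005=13260
35. interest=⌊13260·58/10000⌋=76; principal=5110-76=5034; balance=13260-5034=8226
36. interest=⌊8226·58/10000⌋=47; principal=5110-47=5063; balance=8226-5063=3163
37. interest=⌊3163·58/10000⌋=18; principal=min(5110-18,3163)=3163; balance=3163-3163=0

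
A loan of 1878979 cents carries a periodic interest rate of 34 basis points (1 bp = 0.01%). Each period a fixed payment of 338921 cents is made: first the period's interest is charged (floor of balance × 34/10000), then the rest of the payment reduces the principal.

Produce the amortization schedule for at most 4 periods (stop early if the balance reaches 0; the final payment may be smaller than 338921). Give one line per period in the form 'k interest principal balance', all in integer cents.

1. interest=⌊1878979·34/10000⌋=6388; principal=338921-6388=332533; balance=1878979-332533=1546446
2. interest=⌊1546446·34/10000⌋=5257; principal=338921-5257=333664; balance=1546446-333664=1212782
3. interest=⌊1212782·34/10000⌋=4123; principal=338921-4123=334798; balance=1212782-334798=877984
4. interest=⌊877984·34/10000⌋=2985; principal=338921-2985=335936; balance=877984-335936=542048

1 6388 332533 1546446
2 5257 333664 1212782
3 4123 334798 877984
4 2985 335936 542048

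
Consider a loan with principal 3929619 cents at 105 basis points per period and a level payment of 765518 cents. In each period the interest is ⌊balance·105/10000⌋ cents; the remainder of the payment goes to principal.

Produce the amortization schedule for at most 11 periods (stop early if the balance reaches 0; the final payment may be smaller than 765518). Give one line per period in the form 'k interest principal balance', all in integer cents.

1. interest=⌊3929619·105/10000⌋=41260; principal=765518-41260=724258; balance=3929619-724258=3205361
2. interest=⌊3205361·105/10000⌋=33656; principal=765518-33656=731862; balance=3205361-731862=2473499
3. interest=⌊2473499·105/10000⌋=25971; principal=765518-25971=739547; balance=2473499-739547=1733952
4. interest=⌊1733952·105/10000⌋=18206; principal=765518-18206=747312; balance=1733952-747312=986640
5. interest=⌊986640·105/10000⌋=10359; principal=765518-10359=755159; balance=986640-755159=231481
6. interest=⌊231481·105/10000⌋=2430; principal=min(765518-2430,231481)=231481; balance=231481-231481=0

1 41260 724258 3205361
2 33656 731862 2473499
3 25971 739547 1733952
4 18206 747312 986640
5 10359 755159 231481
6 2430 231481 0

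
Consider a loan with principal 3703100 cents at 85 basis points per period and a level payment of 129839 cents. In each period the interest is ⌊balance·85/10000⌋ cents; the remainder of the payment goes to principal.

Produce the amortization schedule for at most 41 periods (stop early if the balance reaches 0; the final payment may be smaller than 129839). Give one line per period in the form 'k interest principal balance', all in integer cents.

1 31476 98363 3604737
2 30640 99199 3505538
3 29797 100042 3405496
4 28946 100893 3304603
5 28089 101750 3202853
6 27224 102615 3100238
7 26352 103487 2996751
8 25472 104367 2892384
9 24585 105254 2787130
10 23690 106149 2680981
11 22788 107051 2573930
12 21878 107961 2465969
13 20960 108879 2357090
14 20035 109804 2247286
15 19101 110738 2136548
16 18160 111679 2024869
17 17211 112628 1912241
18 16254 113585 1798656
19 15288 114551 1684105
20 14314 115525 1568580
21 13332 116507 1452073
22 12342 117497 1334576
23 11343 118496 1216080
24 10336 119503 1096577
25 9320 120519 976058
26 8296 121543 854515
27 7263 122576 731939
28 6221 123618 608321
29 5170 124669 483652
30 4111 125728 357924
31 3042 126797 231127
32 1964 127875 103252
33 877 103252 0

1. interest=⌊3703100·85/10000⌋=31476; principal=129839-31476=98363; balance=3703100-98363=3604737
2. interest=⌊3604737·85/10000⌋=30640; principal=129839-30640=99199; balance=3604737-99199=3505538
3. interest=⌊3505538·85/10000⌋=29797; principal=129839-29797=100042; balance=3505538-100042=3405496
4. interest=⌊3405496·85/10000⌋=28946; principal=129839-28946=100893; balance=3405496-100893=3304603
5. interest=⌊3304603·85/10000⌋=28089; principal=129839-28089=101750; balance=3304603-101750=3202853
6. interest=⌊3202853·85/10000⌋=27224; principal=129839-27224=102615; balance=3202853-102615=3100238
7. interest=⌊3100238·85/10000⌋=26352; principal=129839-26352=103487; balance=3100238-103487=2996751
8. interest=⌊2996751·85/10000⌋=25472; principal=129839-25472=104367; balance=2996751-104367=2892384
9. interest=⌊2892384·85/10000⌋=24585; principal=129839-24585=105254; balance=2892384-105254=2787130
10. interest=⌊2787130·85/10000⌋=23690; principal=129839-23690=106149; balance=2787130-106149=2680981
11. interest=⌊2680981·85/10000⌋=22788; principal=129839-22788=107051; balance=2680981-107051=2573930
12. interest=⌊2573930·85/10000⌋=21878; principal=129839-21878=107961; balance=2573930-107961=2465969
13. interest=⌊2465969·85/10000⌋=20960; principal=129839-20960=108879; balance=2465969-108879=2357090
14. interest=⌊2357090·85/10000⌋=20035; principal=129839-20035=109804; balance=2357090-109804=2247286
15. interest=⌊2247286·85/10000⌋=19101; principal=129839-19101=110738; balance=2247286-110738=2136548
16. interest=⌊2136548·85/10000⌋=18160; principal=129839-18160=111679; balance=2136548-111679=2024869
17. interest=⌊2024869·85/10000⌋=17211; principal=129839-17211=112628; balance=2024869-112628=1912241
18. interest=⌊1912241·85/10000⌋=16254; principal=129839-16254=113585; balance=1912241-113585=1798656
19. interest=⌊1798656·85/10000⌋=15288; principal=129839-15288=114551; balance=1798656-114551=1684105
20. interest=⌊1684105·85/10000⌋=14314; principal=129839-14314=115525; balance=1684105-115525=1568580
21. interest=⌊1568580·85/10000⌋=13332; principal=129839-13332=116507; balance=1568580-116507=1452073
22. interest=⌊1452073·85/10000⌋=12342; principal=129839-12342=117497; balance=1452073-117497=1334576
23. interest=⌊1334576·85/10000⌋=11343; principal=129839-11343=118496; balance=1334576-118496=1216080
24. interest=⌊1216080·85/10000⌋=10336; principal=129839-10336=119503; balance=1216080-119503=1096577
25. interest=⌊1096577·85/10000⌋=9320; principal=129839-9320=120519; balance=1096577-120519=976058
26. interest=⌊976058·85/10000⌋=8296; principal=129839-8296=121543; balance=976058-121543=854515
27. interest=⌊854515·85/10000⌋=7263; principal=129839-7263=122576; balance=854515-122576=731939
28. interest=⌊731939·85/10000⌋=6221; principal=129839-6221=123618; balance=731939-123618=608321
29. interest=⌊608321·85/10000⌋=5170; principal=129839-5170=124669; balance=608321-124669=483652
30. interest=⌊483652·85/10000⌋=4111; principal=129839-4111=125728; balance=483652-125728=357924
31. interest=⌊357924·85/10000⌋=3042; principal=129839-3042=126797; balance=357924-126797=231127
32. interest=⌊231127·85/10000⌋=1964; principal=129839-1964=127875; balance=231127-127875=103252
33. interest=⌊103252·85/10000⌋=877; principal=min(129839-877,103252)=103252; balance=103252-103252=0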